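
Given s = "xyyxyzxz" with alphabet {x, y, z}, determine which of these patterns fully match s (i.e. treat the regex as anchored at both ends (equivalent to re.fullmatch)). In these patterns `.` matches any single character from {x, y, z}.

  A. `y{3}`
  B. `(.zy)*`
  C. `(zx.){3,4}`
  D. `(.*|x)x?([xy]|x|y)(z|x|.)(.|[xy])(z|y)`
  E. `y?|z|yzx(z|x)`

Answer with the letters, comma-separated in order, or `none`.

A → no match — must start with "y"
B → no match
C → no match — must start with "zx"
D → match
E → no match

D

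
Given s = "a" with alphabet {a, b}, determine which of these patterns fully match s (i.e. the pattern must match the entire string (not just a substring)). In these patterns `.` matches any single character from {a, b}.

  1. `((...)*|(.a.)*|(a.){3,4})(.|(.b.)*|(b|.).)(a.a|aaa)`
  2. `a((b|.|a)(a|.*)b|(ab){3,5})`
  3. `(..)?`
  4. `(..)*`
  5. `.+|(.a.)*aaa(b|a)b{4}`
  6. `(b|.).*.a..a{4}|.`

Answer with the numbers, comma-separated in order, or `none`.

5, 6

1 → no match
2 → no match
3 → no match
4 → no match
5 → match
6 → match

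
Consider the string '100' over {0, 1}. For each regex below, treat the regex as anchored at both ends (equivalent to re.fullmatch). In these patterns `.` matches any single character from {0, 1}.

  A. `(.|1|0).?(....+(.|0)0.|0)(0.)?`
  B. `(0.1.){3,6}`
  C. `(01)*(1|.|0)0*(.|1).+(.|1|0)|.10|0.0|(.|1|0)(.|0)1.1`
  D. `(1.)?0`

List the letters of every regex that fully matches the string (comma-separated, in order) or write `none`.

A, D

A → match
B → no match — must start with '0'
C → no match
D → match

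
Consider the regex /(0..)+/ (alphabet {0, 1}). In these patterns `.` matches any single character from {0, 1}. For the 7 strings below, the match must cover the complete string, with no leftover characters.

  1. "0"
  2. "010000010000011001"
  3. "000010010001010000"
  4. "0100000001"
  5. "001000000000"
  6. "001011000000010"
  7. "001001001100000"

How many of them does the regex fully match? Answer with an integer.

4

1. "0" → no match
2 → match
3 → match
4. "0100000001" → no match
5. "001000000000" → match
6 → match
7 → no match
Total matched: 4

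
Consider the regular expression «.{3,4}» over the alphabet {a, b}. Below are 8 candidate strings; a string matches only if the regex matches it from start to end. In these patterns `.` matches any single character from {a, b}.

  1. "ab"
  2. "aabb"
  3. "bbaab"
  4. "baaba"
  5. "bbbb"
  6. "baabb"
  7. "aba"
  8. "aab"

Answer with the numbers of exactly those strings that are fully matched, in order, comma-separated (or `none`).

1 → no match
2 → match
3 → no match
4 → no match
5 → match
6 → no match
7 → match
8 → match

2, 5, 7, 8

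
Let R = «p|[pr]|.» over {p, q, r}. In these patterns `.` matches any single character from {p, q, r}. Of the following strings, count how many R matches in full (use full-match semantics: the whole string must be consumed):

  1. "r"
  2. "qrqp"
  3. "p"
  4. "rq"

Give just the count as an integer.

2

1 → match
2 → no match
3 → match
4 → no match
Total matched: 2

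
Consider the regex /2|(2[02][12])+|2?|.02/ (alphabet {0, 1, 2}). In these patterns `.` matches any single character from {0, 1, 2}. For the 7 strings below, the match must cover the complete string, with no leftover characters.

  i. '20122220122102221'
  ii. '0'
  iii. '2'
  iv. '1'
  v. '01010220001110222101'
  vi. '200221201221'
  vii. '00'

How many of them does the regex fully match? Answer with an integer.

1

i → no match
ii → no match
iii → match
iv → no match
v → no match
vi → no match
vii → no match
Total matched: 1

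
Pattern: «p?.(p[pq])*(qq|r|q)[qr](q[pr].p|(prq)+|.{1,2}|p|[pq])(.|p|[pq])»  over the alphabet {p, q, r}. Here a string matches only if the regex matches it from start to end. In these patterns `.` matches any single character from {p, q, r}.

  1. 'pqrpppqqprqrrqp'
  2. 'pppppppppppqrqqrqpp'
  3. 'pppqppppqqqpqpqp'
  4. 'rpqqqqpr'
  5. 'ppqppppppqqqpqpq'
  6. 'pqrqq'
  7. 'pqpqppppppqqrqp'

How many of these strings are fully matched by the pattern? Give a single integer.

1 → no match
2 → match
3 → no match
4 → match
5 → match
6 → match
7 → match
Total matched: 5

5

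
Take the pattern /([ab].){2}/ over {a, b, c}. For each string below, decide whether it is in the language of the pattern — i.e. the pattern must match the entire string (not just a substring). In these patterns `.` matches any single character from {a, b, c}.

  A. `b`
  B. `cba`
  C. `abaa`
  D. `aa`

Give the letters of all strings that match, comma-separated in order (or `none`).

C

A → no match
B → no match
C → match
D → no match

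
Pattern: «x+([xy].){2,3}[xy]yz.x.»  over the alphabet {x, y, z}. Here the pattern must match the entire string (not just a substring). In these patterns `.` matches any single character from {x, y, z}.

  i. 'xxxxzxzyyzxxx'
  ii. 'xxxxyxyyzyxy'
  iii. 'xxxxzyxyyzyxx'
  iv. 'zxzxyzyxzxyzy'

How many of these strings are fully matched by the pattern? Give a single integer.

3

i → match
ii. 'xxxxyxyyzyxy' → match
iii → match
iv → no match — must start with 'x'
Total matched: 3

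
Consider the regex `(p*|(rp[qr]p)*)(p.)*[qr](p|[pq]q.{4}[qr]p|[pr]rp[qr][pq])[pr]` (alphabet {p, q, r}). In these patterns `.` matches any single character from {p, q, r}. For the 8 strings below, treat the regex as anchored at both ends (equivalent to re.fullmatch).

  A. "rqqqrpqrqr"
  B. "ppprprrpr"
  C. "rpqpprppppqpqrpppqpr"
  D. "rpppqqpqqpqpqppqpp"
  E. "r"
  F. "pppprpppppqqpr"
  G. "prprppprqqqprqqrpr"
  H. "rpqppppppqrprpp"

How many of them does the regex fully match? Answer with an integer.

4

A → no match
B → match
C → match
D → no match
E → no match
F → match
G → match
H → no match
Total matched: 4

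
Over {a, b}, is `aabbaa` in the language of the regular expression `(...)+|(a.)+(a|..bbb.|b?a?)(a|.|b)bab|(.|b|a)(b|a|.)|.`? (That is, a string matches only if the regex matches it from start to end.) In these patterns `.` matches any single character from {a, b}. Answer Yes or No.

Yes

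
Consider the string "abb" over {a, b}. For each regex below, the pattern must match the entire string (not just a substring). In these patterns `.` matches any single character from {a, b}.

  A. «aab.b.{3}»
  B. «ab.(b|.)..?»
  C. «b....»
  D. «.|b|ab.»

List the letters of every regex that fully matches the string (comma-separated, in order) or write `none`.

A → no match — must start with "aab"
B → no match
C → no match — must start with "b"
D → match

D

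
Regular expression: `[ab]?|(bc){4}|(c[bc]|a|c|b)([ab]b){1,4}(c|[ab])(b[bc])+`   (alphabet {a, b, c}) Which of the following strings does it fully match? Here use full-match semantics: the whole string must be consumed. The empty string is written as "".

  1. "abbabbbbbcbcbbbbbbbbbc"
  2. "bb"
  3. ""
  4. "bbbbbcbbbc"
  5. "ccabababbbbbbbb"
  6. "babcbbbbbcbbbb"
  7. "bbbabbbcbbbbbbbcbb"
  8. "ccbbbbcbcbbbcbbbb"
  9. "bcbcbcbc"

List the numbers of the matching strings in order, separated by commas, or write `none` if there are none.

1, 3, 4, 5, 6, 7, 8, 9

1 → match
2. "bb" → no match
3. "" → match
4. "bbbbbcbbbc" → match
5 → match
6 → match
7 → match
8 → match
9. "bcbcbcbc" → match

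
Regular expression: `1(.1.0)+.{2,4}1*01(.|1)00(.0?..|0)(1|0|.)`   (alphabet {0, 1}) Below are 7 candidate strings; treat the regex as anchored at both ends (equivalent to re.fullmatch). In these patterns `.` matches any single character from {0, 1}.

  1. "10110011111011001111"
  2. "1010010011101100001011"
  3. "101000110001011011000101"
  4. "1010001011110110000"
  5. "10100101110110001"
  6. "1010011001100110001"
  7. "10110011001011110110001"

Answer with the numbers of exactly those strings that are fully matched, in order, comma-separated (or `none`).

1 → match
2 → no match
3 → match
4 → match
5 → match
6 → match
7 → match

1, 3, 4, 5, 6, 7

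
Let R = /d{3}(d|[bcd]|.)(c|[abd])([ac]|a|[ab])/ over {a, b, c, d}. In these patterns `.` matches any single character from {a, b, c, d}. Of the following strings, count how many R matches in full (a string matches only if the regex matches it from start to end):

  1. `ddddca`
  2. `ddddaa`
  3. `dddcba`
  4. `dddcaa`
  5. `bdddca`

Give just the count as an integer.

4

1 → match
2 → match
3 → match
4 → match
5 → no match — must start with `d`
Total matched: 4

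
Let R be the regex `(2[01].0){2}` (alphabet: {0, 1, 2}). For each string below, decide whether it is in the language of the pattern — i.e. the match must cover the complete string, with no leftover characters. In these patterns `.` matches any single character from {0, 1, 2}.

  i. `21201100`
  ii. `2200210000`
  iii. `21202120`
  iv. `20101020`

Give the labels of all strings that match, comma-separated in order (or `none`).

i → no match
ii → no match
iii → match
iv → no match

iii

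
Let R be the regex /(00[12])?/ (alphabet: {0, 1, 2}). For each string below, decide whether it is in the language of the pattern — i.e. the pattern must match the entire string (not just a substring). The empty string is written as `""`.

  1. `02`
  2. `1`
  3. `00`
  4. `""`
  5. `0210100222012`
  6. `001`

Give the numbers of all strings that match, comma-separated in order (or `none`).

1 → no match
2 → no match
3 → no match
4 → match
5 → no match
6 → match

4, 6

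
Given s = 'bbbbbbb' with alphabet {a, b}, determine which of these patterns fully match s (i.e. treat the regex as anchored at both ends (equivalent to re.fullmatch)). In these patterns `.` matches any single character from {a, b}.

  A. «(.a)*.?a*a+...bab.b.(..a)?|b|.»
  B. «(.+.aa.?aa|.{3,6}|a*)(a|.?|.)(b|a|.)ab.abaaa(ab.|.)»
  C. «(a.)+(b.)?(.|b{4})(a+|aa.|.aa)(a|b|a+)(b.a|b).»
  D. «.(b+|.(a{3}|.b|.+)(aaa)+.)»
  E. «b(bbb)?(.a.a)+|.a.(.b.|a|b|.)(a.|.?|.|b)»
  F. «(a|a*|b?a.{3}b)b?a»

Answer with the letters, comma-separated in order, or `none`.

D

A → no match
B → no match
C → no match — must start with 'a'
D → match
E → no match
F → no match — must end with 'a'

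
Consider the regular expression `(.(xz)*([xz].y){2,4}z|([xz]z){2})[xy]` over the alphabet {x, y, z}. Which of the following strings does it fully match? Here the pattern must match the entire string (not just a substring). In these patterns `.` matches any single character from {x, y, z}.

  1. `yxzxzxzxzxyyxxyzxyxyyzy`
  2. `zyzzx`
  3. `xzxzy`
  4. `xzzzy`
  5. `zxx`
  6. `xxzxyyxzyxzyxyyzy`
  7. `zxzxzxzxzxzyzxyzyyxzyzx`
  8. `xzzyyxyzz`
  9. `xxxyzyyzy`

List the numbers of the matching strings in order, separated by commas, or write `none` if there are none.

1 → match
2 → no match
3 → match
4 → match
5 → no match
6 → match
7 → match
8 → no match
9 → match

1, 3, 4, 6, 7, 9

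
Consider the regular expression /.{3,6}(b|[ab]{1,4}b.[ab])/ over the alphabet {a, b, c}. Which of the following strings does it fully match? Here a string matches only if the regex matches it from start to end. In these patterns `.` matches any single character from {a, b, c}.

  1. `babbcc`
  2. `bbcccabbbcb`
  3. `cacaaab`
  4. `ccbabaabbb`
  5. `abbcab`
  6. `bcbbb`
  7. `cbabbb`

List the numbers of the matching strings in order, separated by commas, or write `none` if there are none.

1 → no match
2 → match
3 → match
4 → match
5 → match
6 → match
7 → match

2, 3, 4, 5, 6, 7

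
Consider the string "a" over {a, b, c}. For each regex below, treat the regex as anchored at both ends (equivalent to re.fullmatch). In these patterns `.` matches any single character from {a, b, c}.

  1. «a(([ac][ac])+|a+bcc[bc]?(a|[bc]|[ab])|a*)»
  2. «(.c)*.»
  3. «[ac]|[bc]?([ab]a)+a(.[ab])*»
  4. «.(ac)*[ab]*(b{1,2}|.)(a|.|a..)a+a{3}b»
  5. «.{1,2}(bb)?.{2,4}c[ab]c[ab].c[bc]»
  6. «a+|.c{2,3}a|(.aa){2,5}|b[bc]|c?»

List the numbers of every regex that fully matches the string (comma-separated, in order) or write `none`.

1 → match
2 → match
3 → match
4 → no match — must end with "ab"
5 → no match
6 → match

1, 2, 3, 6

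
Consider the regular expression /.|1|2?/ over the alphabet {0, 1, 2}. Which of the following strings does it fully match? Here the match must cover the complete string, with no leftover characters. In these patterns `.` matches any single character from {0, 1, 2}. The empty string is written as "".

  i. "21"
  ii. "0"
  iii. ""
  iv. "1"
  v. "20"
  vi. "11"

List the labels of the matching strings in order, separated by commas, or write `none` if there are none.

i. "21" → no match
ii. "0" → match
iii. "" → match
iv. "1" → match
v. "20" → no match
vi. "11" → no match

ii, iii, iv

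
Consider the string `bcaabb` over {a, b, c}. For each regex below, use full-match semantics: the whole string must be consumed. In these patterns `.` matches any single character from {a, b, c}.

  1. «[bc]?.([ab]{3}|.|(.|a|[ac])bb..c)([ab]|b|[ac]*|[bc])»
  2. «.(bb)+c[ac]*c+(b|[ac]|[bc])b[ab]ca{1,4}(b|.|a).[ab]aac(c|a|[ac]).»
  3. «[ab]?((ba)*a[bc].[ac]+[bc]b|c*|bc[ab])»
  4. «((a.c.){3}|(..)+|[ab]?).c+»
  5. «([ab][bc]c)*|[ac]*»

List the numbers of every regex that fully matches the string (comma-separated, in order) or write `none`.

1

1 → match
2 → no match
3 → no match
4 → no match — must end with `c`
5 → no match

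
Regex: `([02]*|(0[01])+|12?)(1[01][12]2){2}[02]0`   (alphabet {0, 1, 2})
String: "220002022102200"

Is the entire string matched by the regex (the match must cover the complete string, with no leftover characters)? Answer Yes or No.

No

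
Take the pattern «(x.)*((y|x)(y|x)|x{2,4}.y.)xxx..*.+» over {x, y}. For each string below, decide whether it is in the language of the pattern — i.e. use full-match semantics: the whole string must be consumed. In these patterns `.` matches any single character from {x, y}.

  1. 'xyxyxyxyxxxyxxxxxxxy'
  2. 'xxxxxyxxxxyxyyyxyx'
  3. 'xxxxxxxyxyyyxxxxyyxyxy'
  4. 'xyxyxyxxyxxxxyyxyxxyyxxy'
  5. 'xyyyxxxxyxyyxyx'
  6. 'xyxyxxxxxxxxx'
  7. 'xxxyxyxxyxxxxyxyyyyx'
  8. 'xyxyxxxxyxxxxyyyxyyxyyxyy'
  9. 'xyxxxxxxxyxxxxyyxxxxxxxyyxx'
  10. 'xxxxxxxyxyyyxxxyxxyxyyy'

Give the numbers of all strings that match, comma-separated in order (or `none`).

1 → match
2 → match
3 → match
4 → match
5 → match
6 → match
7 → match
8 → match
9 → match
10 → match

1, 2, 3, 4, 5, 6, 7, 8, 9, 10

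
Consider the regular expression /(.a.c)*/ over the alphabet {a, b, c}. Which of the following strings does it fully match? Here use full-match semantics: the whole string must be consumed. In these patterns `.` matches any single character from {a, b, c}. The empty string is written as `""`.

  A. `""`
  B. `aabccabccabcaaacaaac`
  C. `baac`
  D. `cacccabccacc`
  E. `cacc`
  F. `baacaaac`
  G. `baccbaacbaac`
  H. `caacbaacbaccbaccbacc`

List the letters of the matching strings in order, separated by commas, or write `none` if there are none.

A → match
B → match
C → match
D → match
E → match
F → match
G → match
H → match

A, B, C, D, E, F, G, H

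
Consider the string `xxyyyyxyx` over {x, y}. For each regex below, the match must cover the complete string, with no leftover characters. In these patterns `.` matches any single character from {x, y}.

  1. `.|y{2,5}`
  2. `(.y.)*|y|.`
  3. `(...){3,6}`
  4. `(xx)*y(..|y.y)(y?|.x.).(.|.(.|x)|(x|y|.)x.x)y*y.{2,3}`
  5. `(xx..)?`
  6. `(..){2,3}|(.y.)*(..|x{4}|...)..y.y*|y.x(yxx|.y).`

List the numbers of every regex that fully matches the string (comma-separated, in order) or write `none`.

1 → no match
2 → no match
3 → match
4 → no match
5 → no match
6 → no match

3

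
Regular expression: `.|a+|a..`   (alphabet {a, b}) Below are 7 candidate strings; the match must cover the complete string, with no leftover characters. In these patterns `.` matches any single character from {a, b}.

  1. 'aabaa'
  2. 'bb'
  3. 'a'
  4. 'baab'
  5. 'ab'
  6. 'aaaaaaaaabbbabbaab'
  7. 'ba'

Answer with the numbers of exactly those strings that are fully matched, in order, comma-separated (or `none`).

3

1 → no match
2 → no match
3 → match
4 → no match
5 → no match
6 → no match
7 → no match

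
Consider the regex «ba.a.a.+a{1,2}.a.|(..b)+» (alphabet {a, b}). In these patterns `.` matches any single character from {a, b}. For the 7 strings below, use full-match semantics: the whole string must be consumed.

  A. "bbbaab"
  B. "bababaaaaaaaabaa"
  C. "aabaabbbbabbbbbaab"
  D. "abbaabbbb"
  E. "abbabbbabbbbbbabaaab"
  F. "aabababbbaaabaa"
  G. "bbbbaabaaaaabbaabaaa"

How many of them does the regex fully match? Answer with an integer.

4

A → match
B → match
C → match
D → match
E → no match
F → no match
G → no match
Total matched: 4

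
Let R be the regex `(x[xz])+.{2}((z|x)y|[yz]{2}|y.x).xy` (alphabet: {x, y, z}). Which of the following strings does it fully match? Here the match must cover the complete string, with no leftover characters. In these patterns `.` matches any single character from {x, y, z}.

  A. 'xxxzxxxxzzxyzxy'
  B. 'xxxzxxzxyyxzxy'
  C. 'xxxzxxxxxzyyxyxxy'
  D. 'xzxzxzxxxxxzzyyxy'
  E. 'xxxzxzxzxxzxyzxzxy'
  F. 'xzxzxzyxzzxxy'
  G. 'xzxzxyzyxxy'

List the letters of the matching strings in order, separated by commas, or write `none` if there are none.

A, B, C, D, E, F, G

A → match
B → match
C → match
D → match
E → match
F → match
G → match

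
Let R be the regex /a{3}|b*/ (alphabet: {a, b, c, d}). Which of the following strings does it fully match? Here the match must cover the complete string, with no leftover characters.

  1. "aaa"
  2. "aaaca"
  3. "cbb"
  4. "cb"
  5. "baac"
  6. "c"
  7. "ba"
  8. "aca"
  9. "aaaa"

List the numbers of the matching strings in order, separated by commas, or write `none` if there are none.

1. "aaa" → match
2. "aaaca" → no match
3. "cbb" → no match
4. "cb" → no match
5. "baac" → no match
6. "c" → no match
7. "ba" → no match
8. "aca" → no match
9. "aaaa" → no match

1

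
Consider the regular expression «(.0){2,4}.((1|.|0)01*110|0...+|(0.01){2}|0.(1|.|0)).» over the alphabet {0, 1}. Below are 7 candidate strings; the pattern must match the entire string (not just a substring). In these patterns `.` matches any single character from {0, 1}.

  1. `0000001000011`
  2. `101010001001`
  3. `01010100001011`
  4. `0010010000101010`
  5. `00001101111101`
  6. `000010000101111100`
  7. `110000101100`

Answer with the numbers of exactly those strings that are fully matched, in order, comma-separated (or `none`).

1 → match
2 → match
3 → no match
4 → no match
5 → match
6 → match
7 → no match

1, 2, 5, 6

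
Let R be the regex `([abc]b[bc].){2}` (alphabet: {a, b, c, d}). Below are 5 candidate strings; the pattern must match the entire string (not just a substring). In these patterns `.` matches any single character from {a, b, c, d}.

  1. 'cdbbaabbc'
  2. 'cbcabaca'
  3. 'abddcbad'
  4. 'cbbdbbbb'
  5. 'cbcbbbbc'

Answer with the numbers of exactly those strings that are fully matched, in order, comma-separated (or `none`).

4, 5

1 → no match
2 → no match
3 → no match
4 → match
5 → match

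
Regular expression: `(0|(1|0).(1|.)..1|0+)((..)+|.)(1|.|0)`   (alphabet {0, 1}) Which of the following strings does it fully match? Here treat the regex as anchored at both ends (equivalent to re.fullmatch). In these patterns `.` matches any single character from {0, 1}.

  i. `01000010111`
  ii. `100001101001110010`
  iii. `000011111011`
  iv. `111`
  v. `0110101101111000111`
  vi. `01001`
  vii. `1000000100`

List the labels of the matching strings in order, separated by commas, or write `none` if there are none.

i → no match
ii → no match
iii → match
iv → no match
v → no match
vi → no match
vii → no match

iii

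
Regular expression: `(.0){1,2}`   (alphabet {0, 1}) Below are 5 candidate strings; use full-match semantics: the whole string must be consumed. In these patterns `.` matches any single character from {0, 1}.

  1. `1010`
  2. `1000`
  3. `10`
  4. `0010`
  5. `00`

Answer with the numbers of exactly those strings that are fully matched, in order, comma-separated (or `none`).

1 → match
2 → match
3 → match
4 → match
5 → match

1, 2, 3, 4, 5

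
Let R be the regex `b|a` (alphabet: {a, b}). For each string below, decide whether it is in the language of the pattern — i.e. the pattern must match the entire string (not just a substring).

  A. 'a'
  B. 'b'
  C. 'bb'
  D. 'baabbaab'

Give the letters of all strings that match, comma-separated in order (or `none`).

A, B

A → match
B → match
C → no match
D → no match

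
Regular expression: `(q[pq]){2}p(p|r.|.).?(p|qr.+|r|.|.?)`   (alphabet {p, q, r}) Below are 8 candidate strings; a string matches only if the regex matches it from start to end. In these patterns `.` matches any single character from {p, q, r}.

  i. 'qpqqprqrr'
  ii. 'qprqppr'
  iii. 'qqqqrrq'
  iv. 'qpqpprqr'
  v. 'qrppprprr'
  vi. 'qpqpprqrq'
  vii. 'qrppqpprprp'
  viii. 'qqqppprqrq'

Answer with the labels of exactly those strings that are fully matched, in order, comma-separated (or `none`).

i, iv, vi, viii

i → match
ii → no match
iii → no match
iv → match
v → no match
vi → match
vii → no match
viii → match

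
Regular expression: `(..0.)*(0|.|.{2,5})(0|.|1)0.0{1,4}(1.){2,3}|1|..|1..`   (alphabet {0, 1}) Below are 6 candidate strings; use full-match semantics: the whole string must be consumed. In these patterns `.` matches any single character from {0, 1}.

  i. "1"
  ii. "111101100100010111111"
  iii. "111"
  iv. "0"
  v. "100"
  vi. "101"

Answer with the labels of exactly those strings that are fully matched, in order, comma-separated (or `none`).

i → match
ii → no match
iii → match
iv → no match
v → match
vi → match

i, iii, v, vi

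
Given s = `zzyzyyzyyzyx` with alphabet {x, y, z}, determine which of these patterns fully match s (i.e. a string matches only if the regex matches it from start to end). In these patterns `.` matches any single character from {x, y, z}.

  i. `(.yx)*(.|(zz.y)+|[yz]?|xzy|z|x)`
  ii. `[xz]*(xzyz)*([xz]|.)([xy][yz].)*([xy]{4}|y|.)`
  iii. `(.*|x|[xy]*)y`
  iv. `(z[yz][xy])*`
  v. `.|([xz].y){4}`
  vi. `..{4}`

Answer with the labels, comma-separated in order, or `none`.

ii, iv

i → no match
ii → match
iii → no match — must end with `y`
iv → match
v → no match
vi → no match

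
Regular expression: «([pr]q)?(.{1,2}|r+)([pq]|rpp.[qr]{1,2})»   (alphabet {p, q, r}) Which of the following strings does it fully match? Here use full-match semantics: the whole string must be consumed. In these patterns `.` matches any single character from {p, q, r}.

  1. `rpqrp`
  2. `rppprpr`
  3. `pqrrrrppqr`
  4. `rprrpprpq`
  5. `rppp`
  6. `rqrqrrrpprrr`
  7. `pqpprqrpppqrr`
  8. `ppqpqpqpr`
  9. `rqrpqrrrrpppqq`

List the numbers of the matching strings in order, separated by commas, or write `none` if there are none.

1 → no match
2 → no match
3 → match
4 → no match
5 → no match
6 → no match
7 → no match
8 → no match
9 → no match

3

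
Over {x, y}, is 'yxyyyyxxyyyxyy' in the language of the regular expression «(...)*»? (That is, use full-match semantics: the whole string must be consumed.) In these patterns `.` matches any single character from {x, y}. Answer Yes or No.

No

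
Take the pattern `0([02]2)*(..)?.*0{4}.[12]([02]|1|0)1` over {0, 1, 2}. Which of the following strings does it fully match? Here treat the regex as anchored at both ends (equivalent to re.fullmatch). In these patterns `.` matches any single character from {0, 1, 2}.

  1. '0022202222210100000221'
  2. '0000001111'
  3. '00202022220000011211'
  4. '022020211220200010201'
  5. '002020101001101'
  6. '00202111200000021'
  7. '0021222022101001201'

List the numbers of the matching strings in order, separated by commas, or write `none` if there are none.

1, 2

1 → match
2 → match
3 → no match
4 → no match
5 → no match
6 → no match
7 → no match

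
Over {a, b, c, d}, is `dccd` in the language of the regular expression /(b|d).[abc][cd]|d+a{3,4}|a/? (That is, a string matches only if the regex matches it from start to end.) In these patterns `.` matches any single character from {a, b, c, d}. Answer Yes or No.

Yes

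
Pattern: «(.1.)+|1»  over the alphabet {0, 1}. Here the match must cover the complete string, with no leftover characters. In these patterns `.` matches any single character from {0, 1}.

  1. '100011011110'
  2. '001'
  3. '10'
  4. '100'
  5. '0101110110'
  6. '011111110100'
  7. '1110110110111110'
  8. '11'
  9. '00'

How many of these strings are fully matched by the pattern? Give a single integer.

0

1 → no match
2 → no match
3 → no match
4 → no match
5 → no match
6 → no match
7 → no match
8 → no match
9 → no match
Total matched: 0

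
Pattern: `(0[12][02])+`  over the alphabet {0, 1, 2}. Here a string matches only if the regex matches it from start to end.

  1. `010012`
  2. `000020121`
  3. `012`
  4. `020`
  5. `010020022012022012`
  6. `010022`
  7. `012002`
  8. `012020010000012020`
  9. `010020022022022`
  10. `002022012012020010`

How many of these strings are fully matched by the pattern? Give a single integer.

1 → match
2 → no match
3 → match
4 → match
5 → match
6 → match
7 → no match
8 → no match
9 → match
10 → no match
Total matched: 6

6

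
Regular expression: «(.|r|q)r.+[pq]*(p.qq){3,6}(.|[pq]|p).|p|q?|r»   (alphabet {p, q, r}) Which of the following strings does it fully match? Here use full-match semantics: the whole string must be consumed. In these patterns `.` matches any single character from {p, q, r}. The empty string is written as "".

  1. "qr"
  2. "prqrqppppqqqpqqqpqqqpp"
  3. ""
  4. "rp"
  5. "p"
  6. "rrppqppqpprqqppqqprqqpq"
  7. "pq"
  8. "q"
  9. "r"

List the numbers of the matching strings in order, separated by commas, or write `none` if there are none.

2, 3, 5, 6, 8, 9

1 → no match
2 → match
3 → match
4 → no match
5 → match
6 → match
7 → no match
8 → match
9 → match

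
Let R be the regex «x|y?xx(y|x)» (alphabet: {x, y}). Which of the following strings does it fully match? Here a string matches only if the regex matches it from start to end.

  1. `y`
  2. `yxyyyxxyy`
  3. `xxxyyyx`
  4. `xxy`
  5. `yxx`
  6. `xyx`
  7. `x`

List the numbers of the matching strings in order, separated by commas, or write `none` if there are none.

1 → no match
2 → no match
3 → no match
4 → match
5 → no match
6 → no match
7 → match

4, 7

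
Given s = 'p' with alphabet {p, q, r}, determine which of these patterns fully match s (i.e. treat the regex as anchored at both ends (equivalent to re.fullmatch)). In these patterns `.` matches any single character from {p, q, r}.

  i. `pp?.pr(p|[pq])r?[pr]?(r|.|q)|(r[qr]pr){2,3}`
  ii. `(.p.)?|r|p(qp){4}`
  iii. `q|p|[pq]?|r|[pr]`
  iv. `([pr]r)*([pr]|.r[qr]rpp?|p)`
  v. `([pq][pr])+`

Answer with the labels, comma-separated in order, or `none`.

i → no match
ii → no match
iii → match
iv → match
v → no match

iii, iv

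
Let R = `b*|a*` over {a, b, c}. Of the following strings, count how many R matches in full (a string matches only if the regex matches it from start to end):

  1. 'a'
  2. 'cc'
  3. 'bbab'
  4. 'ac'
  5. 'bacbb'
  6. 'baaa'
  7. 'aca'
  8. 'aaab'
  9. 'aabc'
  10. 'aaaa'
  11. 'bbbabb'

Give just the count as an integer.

1 → match
2 → no match
3 → no match
4 → no match
5 → no match
6 → no match
7 → no match
8 → no match
9 → no match
10 → match
11 → no match
Total matched: 2

2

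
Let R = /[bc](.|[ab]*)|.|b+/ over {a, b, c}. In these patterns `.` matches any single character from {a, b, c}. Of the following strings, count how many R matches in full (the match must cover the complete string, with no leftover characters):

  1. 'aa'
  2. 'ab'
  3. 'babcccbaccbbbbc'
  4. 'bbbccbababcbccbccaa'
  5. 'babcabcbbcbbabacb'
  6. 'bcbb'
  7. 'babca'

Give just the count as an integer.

0

1 → no match
2 → no match
3 → no match
4 → no match
5 → no match
6 → no match
7 → no match
Total matched: 0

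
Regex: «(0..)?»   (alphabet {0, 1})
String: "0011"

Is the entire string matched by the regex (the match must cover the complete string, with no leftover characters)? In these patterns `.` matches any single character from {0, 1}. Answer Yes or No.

No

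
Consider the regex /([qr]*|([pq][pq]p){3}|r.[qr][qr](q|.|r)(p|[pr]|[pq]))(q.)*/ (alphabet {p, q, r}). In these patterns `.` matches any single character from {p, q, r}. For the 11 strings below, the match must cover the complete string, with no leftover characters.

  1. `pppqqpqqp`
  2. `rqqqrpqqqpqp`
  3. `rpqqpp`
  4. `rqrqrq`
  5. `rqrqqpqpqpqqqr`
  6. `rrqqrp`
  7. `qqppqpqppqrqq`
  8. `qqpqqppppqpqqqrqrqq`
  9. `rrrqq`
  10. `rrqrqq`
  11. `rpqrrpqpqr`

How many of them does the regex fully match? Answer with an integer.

11

1 → match
2 → match
3 → match
4 → match
5 → match
6 → match
7 → match
8 → match
9 → match
10 → match
11 → match
Total matched: 11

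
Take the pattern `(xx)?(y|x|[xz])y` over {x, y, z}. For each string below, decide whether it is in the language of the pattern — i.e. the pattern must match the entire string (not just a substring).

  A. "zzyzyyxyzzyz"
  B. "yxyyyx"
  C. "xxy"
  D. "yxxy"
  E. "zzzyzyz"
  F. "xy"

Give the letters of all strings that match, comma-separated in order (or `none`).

F

A → no match — must end with "y"
B → no match — must end with "y"
C → no match
D → no match
E → no match — must end with "y"
F → match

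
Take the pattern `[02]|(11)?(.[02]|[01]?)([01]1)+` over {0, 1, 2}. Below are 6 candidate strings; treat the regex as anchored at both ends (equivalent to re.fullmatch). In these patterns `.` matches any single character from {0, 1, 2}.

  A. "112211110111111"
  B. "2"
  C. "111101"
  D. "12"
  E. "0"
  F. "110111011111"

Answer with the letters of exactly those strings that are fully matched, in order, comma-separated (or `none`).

B, C, E, F

A → no match
B. "2" → match
C. "111101" → match
D. "12" → no match
E. "0" → match
F. "110111011111" → match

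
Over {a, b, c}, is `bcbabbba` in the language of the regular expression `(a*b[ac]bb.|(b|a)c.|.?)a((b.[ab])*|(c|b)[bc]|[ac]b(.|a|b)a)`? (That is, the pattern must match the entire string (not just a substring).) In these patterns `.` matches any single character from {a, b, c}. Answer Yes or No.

No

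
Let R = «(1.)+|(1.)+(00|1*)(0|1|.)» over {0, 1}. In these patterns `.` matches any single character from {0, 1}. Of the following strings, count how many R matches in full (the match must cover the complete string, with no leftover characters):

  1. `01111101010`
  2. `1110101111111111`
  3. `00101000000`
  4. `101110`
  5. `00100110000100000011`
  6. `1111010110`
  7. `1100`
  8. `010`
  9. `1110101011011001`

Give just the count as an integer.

1 → no match — must start with `1`
2 → match
3 → no match — must start with `1`
4 → match
5 → no match — must start with `1`
6 → no match
7 → no match
8 → no match — must start with `1`
9 → no match
Total matched: 2

2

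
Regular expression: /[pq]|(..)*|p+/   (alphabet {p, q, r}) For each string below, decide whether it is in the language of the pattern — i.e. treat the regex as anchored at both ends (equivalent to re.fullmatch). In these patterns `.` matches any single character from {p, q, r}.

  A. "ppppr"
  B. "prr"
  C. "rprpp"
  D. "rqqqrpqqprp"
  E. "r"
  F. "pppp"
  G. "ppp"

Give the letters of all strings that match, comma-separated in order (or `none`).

A → no match
B → no match
C → no match
D → no match
E → no match
F → match
G → match

F, G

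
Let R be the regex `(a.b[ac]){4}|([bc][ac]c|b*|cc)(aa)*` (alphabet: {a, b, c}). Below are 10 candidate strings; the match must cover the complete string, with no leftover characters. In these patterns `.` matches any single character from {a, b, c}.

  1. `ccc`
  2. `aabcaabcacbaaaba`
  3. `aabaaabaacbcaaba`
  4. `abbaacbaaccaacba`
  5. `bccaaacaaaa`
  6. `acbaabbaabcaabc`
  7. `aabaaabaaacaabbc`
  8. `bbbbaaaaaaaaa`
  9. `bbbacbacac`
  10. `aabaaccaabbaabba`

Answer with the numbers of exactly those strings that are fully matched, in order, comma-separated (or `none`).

1, 2, 3

1 → match
2 → match
3 → match
4 → no match
5 → no match
6 → no match
7 → no match
8 → no match
9 → no match
10 → no match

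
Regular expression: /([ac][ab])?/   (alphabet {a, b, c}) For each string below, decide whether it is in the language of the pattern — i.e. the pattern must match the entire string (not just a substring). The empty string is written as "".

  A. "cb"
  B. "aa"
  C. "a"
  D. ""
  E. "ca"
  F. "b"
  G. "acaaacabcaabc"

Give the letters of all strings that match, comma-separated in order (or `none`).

A. "cb" → match
B. "aa" → match
C. "a" → no match
D. "" → match
E. "ca" → match
F. "b" → no match
G → no match

A, B, D, E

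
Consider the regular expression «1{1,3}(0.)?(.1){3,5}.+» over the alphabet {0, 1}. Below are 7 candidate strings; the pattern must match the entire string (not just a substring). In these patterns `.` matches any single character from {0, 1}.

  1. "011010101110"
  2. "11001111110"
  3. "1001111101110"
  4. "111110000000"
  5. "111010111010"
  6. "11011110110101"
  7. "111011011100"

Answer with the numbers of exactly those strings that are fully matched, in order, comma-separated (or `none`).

1 → no match — must start with "1"
2 → match
3 → no match
4 → no match
5 → match
6 → no match
7 → no match

2, 5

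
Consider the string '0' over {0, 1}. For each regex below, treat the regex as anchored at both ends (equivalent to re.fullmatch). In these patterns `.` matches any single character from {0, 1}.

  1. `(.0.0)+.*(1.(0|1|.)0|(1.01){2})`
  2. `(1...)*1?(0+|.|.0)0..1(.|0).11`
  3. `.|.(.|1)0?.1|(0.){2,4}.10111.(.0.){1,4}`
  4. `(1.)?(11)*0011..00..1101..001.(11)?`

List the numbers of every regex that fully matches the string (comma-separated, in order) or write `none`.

3

1 → no match
2 → no match — must end with '11'
3 → match
4 → no match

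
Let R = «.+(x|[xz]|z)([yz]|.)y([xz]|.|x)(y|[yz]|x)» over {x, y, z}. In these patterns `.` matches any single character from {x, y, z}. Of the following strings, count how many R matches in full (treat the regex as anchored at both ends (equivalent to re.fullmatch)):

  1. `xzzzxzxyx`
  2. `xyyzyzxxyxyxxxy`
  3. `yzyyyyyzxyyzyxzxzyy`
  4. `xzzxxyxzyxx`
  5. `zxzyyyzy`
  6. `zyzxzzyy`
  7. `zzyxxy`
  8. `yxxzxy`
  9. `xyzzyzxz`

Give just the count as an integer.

1

1 → no match
2 → no match
3 → no match
4 → match
5 → no match
6 → no match
7 → no match
8 → no match
9 → no match
Total matched: 1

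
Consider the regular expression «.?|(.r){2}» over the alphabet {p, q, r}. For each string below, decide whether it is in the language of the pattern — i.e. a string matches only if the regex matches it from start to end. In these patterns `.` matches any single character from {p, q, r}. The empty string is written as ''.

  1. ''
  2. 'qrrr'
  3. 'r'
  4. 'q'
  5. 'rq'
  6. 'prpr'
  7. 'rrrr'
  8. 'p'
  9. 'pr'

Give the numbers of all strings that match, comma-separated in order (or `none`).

1 → match
2 → match
3 → match
4 → match
5 → no match
6 → match
7 → match
8 → match
9 → no match

1, 2, 3, 4, 6, 7, 8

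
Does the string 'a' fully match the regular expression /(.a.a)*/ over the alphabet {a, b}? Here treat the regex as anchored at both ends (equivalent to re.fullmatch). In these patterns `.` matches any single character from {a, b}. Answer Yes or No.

No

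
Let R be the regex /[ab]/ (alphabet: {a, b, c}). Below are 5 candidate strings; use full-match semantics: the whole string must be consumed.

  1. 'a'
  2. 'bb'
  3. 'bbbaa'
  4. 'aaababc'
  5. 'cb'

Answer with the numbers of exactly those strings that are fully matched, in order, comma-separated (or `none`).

1 → match
2 → no match
3 → no match
4 → no match
5 → no match

1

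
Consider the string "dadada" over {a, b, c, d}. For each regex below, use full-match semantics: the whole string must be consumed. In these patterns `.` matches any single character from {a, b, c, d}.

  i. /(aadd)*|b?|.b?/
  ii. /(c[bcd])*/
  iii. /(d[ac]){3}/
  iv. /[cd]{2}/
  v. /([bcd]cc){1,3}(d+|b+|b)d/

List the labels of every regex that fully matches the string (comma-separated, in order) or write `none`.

i → no match
ii → no match
iii → match
iv → no match
v → no match — must end with "d"

iii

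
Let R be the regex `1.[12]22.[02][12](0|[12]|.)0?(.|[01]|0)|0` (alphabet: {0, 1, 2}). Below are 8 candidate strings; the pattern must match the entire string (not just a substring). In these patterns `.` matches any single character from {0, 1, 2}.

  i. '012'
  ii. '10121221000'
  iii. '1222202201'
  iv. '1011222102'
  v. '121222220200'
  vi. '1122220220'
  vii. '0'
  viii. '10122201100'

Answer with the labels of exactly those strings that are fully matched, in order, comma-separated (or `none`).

i → no match
ii → no match
iii → match
iv → no match
v → no match
vi → match
vii → match
viii → match

iii, vi, vii, viii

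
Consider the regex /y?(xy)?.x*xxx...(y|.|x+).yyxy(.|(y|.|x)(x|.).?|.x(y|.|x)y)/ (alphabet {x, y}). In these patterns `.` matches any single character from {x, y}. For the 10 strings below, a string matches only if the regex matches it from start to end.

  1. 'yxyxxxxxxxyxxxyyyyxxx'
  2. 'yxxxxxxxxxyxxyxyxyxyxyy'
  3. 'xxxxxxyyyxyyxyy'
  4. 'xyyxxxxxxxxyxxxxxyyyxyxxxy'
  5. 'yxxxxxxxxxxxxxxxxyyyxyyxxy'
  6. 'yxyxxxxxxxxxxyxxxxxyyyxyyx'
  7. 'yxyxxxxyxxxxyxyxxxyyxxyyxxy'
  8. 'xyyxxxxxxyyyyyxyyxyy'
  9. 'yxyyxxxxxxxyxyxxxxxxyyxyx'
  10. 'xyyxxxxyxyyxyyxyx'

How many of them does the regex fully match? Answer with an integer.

1 → no match
2 → no match
3 → match
4 → match
5 → match
6 → match
7 → no match
8 → match
9 → match
10 → match
Total matched: 7

7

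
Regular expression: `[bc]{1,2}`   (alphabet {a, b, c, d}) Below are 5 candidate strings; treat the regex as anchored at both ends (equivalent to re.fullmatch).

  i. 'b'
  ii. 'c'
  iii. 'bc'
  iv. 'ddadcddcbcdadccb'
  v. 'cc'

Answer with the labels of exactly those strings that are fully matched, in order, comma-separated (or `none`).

i → match
ii → match
iii → match
iv → no match
v → match

i, ii, iii, v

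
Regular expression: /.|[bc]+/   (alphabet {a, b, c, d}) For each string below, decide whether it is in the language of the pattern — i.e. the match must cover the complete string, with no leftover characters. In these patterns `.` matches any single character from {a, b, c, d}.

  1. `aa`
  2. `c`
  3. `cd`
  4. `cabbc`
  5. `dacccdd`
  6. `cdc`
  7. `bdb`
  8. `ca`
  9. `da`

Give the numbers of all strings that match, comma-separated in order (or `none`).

1 → no match
2 → match
3 → no match
4 → no match
5 → no match
6 → no match
7 → no match
8 → no match
9 → no match

2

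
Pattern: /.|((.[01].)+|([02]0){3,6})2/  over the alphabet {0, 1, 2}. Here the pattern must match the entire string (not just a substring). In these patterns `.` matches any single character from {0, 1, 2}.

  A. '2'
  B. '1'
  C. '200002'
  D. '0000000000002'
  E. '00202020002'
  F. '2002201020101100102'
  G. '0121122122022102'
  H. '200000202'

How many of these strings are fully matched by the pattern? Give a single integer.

A → match
B → match
C → no match
D → match
E → match
F → no match
G → match
H → match
Total matched: 6

6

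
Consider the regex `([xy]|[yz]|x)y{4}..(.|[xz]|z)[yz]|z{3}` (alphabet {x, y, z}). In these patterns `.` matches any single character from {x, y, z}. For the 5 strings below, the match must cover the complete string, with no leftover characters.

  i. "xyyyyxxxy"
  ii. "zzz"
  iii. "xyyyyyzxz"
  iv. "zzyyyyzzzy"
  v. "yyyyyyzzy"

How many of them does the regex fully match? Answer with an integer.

4

i → match
ii → match
iii → match
iv → no match
v → match
Total matched: 4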